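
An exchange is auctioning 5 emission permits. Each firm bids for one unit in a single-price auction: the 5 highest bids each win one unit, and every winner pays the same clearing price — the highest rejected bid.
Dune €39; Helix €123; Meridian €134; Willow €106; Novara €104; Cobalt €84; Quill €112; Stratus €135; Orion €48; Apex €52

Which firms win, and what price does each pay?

Sorting: 135 (Stratus), 134 (Meridian), 123 (Helix), 112 (Quill), 106 (Willow), 104 (Novara), 84 (Cobalt), …
The 5 highest are Stratus, Meridian, Helix, Quill, Willow.
Clearing price = highest rejected bid = €104.

Stratus, Meridian, Helix, Quill, Willow; each pays €104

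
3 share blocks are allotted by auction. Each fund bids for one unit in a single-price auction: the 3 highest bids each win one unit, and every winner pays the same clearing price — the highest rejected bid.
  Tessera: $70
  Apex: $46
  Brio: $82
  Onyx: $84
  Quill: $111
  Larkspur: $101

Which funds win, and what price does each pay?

Quill, Larkspur, Onyx; each pays $82

Sorting: 111 (Quill), 101 (Larkspur), 84 (Onyx), 82 (Brio), 70 (Tessera), …
Winners (3 units): Quill, Larkspur, Onyx.
First losing bid is Brio's $82, which sets the uniform price.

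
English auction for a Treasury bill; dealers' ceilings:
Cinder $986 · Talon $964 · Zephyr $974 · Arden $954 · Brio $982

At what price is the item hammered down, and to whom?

Cinder wins at $982

Rule: the price rises until one bidder remains; the winner pays the price at which the last rival dropped out.
Limits ranked: 986 (Cinder) > 982 (Brio) > 974 (Zephyr) > 964 (Talon) > 954 (Arden)
Once the price passes $982, only Cinder is left; the hammer falls at Brio's limit of $982.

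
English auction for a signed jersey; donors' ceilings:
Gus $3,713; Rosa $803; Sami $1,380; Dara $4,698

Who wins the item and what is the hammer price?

Dara wins at $3,713

Sorting limits: 4,698 (Dara) > 3,713 (Gus) > 1,380 (Sami) > 803 (Rosa)
Bidding ends when Gus exits at $3,713; Dara takes it.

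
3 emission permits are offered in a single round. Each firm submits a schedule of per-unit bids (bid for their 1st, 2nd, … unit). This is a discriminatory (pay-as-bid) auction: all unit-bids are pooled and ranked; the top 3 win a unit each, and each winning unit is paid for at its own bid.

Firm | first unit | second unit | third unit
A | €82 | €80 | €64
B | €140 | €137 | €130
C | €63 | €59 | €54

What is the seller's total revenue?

Total revenue: €407

All unit-bids, highest first — top 3: 140 (B-1), 137 (B-2), 130 (B-3)
Next rejected bid: €82 (not a price — pay-as-bid).
Each winning unit pays its own bid.
Revenue = 140 + 137 + 130 = €407.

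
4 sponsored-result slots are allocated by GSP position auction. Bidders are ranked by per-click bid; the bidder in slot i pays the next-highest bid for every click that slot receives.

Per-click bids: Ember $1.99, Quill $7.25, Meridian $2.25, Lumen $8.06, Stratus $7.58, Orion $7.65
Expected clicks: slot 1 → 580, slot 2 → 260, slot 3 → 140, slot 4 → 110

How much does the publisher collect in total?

Sorting advertisers: $8.06 (Lumen) > $7.65 (Orion) > $7.58 (Stratus) > $7.25 (Quill) > $2.25 (Meridian) > …
Slot 1: Lumen pays $7.65 × 580 = $4437.00
Slot 2: Orion pays $7.58 × 260 = $1970.80
Slot 3: Stratus pays $7.25 × 140 = $1015.00
Slot 4: Quill pays $2.25 × 110 = $247.50
Total = $7670.30

Total revenue: $7670.30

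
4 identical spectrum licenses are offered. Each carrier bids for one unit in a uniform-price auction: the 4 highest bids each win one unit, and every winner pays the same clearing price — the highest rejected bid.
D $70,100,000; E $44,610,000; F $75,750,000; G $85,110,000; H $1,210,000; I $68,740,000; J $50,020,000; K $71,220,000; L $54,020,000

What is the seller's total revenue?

Total revenue: $274,960,000

Ordering the bids: 85,110,000 (G), 75,750,000 (F), 71,220,000 (K), 70,100,000 (D), 68,740,000 (I), 54,020,000 (L), …
Top 4: G, F, K, D.
Highest unsuccessful bid: $68,740,000 → clearing price.
Total revenue = 4 × $68,740,000 = $274,960,000.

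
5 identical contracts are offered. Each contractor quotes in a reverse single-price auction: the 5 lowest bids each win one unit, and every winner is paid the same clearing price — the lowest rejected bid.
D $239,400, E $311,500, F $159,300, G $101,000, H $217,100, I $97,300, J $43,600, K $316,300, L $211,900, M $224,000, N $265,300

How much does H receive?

H is paid $0

Ordering the bids: 43,600 (J), 97,300 (I), 101,000 (G), 159,300 (F), 211,900 (L), 217,100 (H), 224,000 (M), …
Lowest 5: J, I, G, F, L.
Clearing price = lowest rejected bid = $217,100.
H does not win → is paid $0.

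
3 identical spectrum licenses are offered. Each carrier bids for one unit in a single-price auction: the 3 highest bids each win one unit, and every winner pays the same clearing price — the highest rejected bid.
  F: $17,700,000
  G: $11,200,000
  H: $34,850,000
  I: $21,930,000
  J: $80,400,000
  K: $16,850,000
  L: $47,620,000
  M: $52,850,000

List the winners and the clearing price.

Bids ranked high→low: 80,400,000 (J), 52,850,000 (M), 47,620,000 (L), 34,850,000 (H), 21,930,000 (I), …
The 3 highest are J, M, L.
Highest unsuccessful bid: $34,850,000 → clearing price.

J, M, L; each pays $34,850,000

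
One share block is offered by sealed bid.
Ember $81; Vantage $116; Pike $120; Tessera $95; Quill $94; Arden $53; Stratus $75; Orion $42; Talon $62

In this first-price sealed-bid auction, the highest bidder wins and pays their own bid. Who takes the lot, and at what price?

Pike pays $120

Sorting bids: 120 (Pike) > 116 (Vantage) > 95 (Tessera) > 94 (Quill) > 81 (Ember) > 75 (Stratus) > …
Pike is highest → pays own bid, $120.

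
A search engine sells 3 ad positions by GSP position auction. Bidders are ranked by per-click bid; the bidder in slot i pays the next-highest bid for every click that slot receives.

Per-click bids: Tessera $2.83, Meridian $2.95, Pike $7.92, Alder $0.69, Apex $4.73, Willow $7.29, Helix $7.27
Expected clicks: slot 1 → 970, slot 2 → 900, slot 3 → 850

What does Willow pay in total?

Sorting advertisers: $7.92 (Pike) > $7.29 (Willow) > $7.27 (Helix) > $4.73 (Apex) > …
Willow holds slot 2 → pays next bid $7.27 × 900 clicks = $6543.00.

Willow pays $6543.00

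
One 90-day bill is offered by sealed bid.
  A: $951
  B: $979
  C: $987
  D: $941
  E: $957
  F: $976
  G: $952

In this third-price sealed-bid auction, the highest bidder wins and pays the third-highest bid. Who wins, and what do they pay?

Bids in order: 987 (C) > 979 (B) > 976 (F) > 957 (E) > 952 (G) > 951 (A) > …
C is highest; pays the third-highest bid, $976.

C pays $976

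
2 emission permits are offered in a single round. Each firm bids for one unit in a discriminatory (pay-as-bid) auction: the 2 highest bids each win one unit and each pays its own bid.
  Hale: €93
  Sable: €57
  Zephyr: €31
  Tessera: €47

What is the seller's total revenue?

Total revenue: €150

Sorting: 93 (Hale), 57 (Sable), 47 (Tessera), 31 (Zephyr)
Top 2: Hale, Sable.
Total revenue = 93 + 57 = €150.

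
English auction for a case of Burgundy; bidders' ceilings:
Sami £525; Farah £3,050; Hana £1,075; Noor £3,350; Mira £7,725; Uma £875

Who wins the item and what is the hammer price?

Ascending (English) auction: the price rises until one bidder remains; the winner pays the price at which the last rival dropped out.
Sorting limits: 7,725 (Mira) > 3,350 (Noor) > 3,050 (Farah) > 1,075 (Hana) > 875 (Uma) > 525 (Sami)
Once the price passes £3,350, only Mira is left; the hammer falls at Noor's limit of £3,350.

Mira wins at £3,350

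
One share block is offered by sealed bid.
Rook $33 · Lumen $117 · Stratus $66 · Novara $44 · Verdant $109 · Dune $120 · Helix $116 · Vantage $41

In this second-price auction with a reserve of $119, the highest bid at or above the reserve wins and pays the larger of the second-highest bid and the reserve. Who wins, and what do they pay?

Bids in order: 120 (Dune) > 117 (Lumen) > 116 (Helix) > 109 (Verdant) > 66 (Stratus) > 44 (Novara) > …
Dune has the top bid at or above the reserve ($120).
Second-highest bid $117 is below the reserve $119, so the reserve binds → payment $119.

Dune pays $119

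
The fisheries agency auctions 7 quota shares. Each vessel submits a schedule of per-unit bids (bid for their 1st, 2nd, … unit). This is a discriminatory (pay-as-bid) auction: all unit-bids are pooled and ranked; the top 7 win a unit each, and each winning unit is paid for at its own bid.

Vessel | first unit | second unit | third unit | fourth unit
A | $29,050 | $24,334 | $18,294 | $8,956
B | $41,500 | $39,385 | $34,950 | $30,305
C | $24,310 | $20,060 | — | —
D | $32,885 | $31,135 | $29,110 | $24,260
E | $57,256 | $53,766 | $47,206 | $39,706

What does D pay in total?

All unit-bids, highest first — top 7: 57,256 (E-1), 53,766 (E-2), 47,206 (E-3), 41,500 (B-1), 39,706 (E-4), 39,385 (B-2), 34,950 (B-3)
Next rejected bid: $32,885 (not a price — pay-as-bid).
D wins no units.

D pays $0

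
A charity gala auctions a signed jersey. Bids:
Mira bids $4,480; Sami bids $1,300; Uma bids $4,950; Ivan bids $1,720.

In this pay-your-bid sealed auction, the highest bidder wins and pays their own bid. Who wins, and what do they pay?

Uma pays $4,950

Pay-your-bid sealed auction: the highest bidder wins and pays their own bid.
Sorting bids: 4,950 (Uma) > 4,480 (Mira) > 1,720 (Ivan) > 1,300 (Sami)
First-price: Uma pays what they bid, $4,950.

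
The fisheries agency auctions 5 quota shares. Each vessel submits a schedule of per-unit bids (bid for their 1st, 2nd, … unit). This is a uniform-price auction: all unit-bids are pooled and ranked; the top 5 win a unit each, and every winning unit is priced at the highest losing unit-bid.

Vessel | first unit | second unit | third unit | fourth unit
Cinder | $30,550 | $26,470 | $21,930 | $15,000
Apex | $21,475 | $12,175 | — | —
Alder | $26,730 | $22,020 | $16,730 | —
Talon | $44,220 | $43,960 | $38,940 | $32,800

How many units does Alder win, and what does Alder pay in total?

Merging the schedules and taking the best 5: 44,220 (Talon-1), 43,960 (Talon-2), 38,940 (Talon-3), 32,800 (Talon-4), 30,550 (Cinder-1)
First bid not allocated: $26,730.
Alder wins 0 unit(s) at $26,730 each.

Alder: 0 units, pays $0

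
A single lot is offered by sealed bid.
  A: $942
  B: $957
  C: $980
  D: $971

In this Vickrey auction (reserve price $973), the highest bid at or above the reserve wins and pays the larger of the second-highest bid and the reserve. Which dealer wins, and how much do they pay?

Bids ranked: 980 (C) > 971 (D) > 957 (B) > 942 (A)
Highest eligible bid: C at $980.
Second-highest bid $971 is below the reserve $973, so the reserve binds → payment $973.

C pays $973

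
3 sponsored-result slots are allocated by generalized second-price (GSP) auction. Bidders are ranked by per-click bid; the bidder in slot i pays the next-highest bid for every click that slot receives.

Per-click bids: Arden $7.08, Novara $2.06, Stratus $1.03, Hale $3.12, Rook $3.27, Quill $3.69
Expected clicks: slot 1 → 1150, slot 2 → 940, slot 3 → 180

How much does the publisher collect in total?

Total revenue: $7878.90

Ranked by bid: $7.08 (Arden) > $3.69 (Quill) > $3.27 (Rook) > $3.12 (Hale) > …
Slot 1: Arden pays $3.69 × 1150 = $4243.50
Slot 2: Quill pays $3.27 × 940 = $3073.80
Slot 3: Rook pays $3.12 × 180 = $561.60
Total = $7878.90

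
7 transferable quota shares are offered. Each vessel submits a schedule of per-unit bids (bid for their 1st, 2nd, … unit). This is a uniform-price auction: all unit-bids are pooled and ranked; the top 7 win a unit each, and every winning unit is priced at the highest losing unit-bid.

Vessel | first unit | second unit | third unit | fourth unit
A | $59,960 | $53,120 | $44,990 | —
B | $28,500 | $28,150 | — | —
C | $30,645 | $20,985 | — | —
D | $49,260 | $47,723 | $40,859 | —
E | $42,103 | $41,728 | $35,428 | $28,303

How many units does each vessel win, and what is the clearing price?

A 3, D 2, E 2; clearing price $40,859

Merging the schedules and taking the best 7: 59,960 (A-1), 53,120 (A-2), 49,260 (D-1), 47,723 (D-2), 44,990 (A-3), 42,103 (E-1), 41,728 (E-2)
First bid not allocated: $40,859.
Allocation: A 3, D 2, E 2.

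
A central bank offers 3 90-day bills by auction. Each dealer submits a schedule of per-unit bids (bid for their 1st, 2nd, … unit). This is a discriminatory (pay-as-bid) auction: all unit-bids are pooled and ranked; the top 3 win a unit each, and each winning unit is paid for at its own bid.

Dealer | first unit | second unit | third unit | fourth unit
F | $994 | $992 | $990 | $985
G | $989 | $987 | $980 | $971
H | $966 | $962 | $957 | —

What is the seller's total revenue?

Pooled unit-bids ranked (top 3): 994 (F-1), 992 (F-2), 990 (F-3)
Next rejected bid: $989 (not a price — pay-as-bid).
Each winning unit pays its own bid.
Revenue = 994 + 992 + 990 = $2,976.

Total revenue: $2,976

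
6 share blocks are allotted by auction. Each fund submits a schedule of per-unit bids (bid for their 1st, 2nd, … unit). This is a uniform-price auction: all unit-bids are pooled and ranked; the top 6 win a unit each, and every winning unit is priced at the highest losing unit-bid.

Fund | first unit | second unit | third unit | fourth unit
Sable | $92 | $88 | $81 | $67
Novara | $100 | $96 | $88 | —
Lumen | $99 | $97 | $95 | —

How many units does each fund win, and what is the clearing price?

Pooled unit-bids ranked (top 6): 100 (Novara-1), 99 (Lumen-1), 97 (Lumen-2), 96 (Novara-2), 95 (Lumen-3), 92 (Sable-1)
First bid not allocated: $88.
Allocation: Lumen 3, Novara 2, Sable 1.

Lumen 3, Novara 2, Sable 1; clearing price $88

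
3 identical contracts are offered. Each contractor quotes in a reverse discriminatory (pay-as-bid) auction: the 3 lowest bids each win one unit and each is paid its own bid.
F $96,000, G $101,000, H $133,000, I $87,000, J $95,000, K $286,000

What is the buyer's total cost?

Sorting: 87,000 (I), 95,000 (J), 96,000 (F), 101,000 (G), 133,000 (H), …
The 3 lowest are I, J, F.
Total cost = 87,000 + 95,000 + 96,000 = $278,000.

Total cost: $278,000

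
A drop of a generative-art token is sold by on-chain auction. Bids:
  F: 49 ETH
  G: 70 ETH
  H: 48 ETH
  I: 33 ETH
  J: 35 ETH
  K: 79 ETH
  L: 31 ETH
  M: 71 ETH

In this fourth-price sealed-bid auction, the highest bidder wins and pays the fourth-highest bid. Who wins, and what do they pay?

K pays 49 ETH

Bids in order: 79 (K) > 71 (M) > 70 (G) > 49 (F) > 48 (H) > 35 (J) > …
K wins; payment is bid #4 in the ranking = 49 ETH.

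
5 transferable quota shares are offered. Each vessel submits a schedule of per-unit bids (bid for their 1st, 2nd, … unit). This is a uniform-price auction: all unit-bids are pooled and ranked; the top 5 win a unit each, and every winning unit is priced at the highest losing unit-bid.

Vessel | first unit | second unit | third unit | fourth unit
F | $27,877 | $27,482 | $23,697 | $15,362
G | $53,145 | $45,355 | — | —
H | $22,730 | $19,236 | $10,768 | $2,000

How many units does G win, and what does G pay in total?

G: 2 units, pays $45,460

Pooled unit-bids ranked (top 5): 53,145 (G-1), 45,355 (G-2), 27,877 (F-1), 27,482 (F-2), 23,697 (F-3)
The (k+1)-th unit-bid is $22,730.
G wins 2 unit(s) at $22,730 each.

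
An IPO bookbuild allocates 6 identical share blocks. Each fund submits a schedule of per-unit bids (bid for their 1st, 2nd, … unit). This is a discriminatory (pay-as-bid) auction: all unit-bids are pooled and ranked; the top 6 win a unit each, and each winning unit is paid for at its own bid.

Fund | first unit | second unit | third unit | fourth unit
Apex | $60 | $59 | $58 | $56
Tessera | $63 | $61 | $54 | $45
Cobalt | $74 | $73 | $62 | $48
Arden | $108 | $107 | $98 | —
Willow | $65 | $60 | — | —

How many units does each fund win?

Pooled unit-bids ranked (top 6): 108 (Arden-1), 107 (Arden-2), 98 (Arden-3), 74 (Cobalt-1), 73 (Cobalt-2), 65 (Willow-1)
Next rejected bid: $63 (not a price — pay-as-bid).
Allocation: Arden 3, Cobalt 2, Willow 1.

Arden 3, Cobalt 2, Willow 1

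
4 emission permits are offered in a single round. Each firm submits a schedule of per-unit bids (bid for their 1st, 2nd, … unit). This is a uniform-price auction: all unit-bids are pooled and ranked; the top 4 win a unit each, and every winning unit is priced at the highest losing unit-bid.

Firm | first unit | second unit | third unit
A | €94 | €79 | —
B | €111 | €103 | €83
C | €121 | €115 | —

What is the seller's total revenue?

Total revenue: €376

Pooled unit-bids ranked (top 4): 121 (C-1), 115 (C-2), 111 (B-1), 103 (B-2)
First bid not allocated: €94.
Allocation: B 2, C 2. Every unit priced at €94.
Revenue = 4 × 94 = €376.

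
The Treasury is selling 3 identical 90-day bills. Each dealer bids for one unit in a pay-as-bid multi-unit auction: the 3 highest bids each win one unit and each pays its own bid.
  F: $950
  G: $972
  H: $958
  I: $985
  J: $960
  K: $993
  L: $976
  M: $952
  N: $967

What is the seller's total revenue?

Sorting: 993 (K), 985 (I), 976 (L), 972 (G), 967 (N), …
Winners (3 units): K, I, L.
Total revenue = 993 + 985 + 976 = $2,954.

Total revenue: $2,954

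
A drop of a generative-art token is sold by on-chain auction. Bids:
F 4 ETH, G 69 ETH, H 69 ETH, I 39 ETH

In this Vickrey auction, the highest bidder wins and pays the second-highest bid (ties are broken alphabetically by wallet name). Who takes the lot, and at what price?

Vickrey auction: the highest bidder wins and pays the second-highest bid.
Bids ranked: 69 (G) > 69 (H) > 39 (I) > 4 (F)
G and H tie at 69 ETH; tie-break gives it to G.
G is highest; pays the second-highest bid, 69 ETH.

G pays 69 ETH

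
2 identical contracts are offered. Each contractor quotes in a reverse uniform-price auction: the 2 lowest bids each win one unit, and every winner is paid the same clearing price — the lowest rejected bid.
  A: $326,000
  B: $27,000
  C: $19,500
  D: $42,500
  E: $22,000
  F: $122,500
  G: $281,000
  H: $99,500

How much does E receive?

Sorting: 19,500 (C), 22,000 (E), 27,000 (B), 42,500 (D), …
The 2 lowest are C, E.
First losing bid is B's $27,000, which sets the uniform price.
E wins → is paid $27,000.

E is paid $27,000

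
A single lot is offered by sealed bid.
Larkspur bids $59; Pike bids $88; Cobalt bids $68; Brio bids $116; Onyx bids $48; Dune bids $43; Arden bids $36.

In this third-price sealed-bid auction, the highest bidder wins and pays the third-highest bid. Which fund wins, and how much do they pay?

Brio pays $68

Third-price sealed-bid auction: the highest bidder wins and pays the third-highest bid.
Bids in order: 116 (Brio) > 88 (Pike) > 68 (Cobalt) > 59 (Larkspur) > 48 (Onyx) > 43 (Dune) > …
Brio wins; payment is bid #3 in the ranking = $68.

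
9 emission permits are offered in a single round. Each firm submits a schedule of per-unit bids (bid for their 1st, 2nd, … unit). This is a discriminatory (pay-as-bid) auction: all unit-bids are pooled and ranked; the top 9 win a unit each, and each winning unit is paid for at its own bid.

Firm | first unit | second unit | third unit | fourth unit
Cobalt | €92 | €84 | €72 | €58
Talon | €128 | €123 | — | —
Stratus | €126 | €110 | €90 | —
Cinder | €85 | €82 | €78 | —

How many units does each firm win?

Cinder 2, Cobalt 2, Stratus 3, Talon 2

Pooled unit-bids ranked (top 9): 128 (Talon-1), 126 (Stratus-1), 123 (Talon-2), 110 (Stratus-2), 92 (Cobalt-1), 90 (Stratus-3), 85 (Cinder-1), 84 (Cobalt-2), 82 (Cinder-2)
Next rejected bid: €78 (not a price — pay-as-bid).
Allocation: Cinder 2, Cobalt 2, Stratus 3, Talon 2.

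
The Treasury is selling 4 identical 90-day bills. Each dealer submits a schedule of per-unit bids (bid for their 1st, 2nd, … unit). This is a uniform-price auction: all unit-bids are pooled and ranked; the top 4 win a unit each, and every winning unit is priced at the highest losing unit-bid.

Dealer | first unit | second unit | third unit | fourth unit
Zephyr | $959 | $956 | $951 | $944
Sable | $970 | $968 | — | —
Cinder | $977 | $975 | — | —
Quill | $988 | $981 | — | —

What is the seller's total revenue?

Pooled unit-bids ranked (top 4): 988 (Quill-1), 981 (Quill-2), 977 (Cinder-1), 975 (Cinder-2)
Highest rejected unit-bid = $970.
Allocation: Cinder 2, Quill 2. Every unit priced at $970.
Revenue = 4 × 970 = $3,880.

Total revenue: $3,880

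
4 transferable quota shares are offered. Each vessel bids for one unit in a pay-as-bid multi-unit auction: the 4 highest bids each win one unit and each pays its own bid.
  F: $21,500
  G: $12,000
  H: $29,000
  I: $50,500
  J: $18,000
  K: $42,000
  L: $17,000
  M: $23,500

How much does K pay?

Bids ranked high→low: 50,500 (I), 42,000 (K), 29,000 (H), 23,500 (M), 21,500 (F), 18,000 (J), …
Winners (4 units): I, K, H, M.
K wins → own bid $42,000.

K pays $42,000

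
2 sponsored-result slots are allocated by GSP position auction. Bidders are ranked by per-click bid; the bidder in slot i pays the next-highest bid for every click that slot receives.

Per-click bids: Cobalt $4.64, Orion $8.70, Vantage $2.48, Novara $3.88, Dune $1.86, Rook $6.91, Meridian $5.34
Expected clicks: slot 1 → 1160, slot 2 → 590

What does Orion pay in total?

Per-click bids in order: $8.70 (Orion) > $6.91 (Rook) > $5.34 (Meridian) > …
Orion holds slot 1 → pays next bid $6.91 × 1160 clicks = $8015.60.

Orion pays $8015.60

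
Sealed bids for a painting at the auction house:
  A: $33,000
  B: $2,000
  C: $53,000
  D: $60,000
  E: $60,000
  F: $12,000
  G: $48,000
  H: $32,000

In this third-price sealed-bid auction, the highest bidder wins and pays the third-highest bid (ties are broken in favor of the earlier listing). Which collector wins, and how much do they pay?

D pays $53,000

Rule: the highest bidder wins and pays the third-highest bid.
Bids in order: 60,000 (D) > 60,000 (E) > 53,000 (C) > 48,000 (G) > 33,000 (A) > 32,000 (H) > …
D and E tie at $60,000; tie-break gives it to D.
D wins; payment is bid #3 in the ranking = $53,000.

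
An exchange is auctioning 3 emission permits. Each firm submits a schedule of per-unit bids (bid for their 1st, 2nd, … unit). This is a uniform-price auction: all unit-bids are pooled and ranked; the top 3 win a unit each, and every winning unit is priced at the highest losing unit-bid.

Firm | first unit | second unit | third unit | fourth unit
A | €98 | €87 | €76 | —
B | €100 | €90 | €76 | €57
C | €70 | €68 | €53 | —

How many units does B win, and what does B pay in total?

All unit-bids, highest first — top 3: 100 (B-1), 98 (A-1), 90 (B-2)
Highest rejected unit-bid = €87.
B wins 2 unit(s) at €87 each.

B: 2 units, pays €174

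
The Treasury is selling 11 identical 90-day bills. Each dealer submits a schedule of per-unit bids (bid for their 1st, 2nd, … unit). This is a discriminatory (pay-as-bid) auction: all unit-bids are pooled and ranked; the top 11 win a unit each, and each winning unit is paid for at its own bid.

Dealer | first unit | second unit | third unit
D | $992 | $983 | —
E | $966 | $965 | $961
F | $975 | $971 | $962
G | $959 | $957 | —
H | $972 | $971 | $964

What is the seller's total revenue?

All unit-bids, highest first — top 11: 992 (D-1), 983 (D-2), 975 (F-1), 972 (H-1), 971 (F-2), 971 (H-2), 966 (E-1), 965 (E-2), 964 (H-3), 962 (F-3), 961 (E-3)
Next rejected bid: $959 (not a price — pay-as-bid).
Each winning unit pays its own bid.
Revenue = 992 + 983 + 975 + 972 + 971 + 971 + 966 + 965 + 964 + 962 + 961 = $10,682.

Total revenue: $10,682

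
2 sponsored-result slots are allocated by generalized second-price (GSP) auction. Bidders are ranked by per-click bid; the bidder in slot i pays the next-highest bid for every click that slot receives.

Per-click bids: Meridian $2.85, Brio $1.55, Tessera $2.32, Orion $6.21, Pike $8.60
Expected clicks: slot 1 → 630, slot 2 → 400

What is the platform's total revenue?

Sorting advertisers: $8.60 (Pike) > $6.21 (Orion) > $2.85 (Meridian) > …
Slot 1: Pike pays $6.21 × 630 = $3912.30
Slot 2: Orion pays $2.85 × 400 = $1140.00
Total = $5052.30

Total revenue: $5052.30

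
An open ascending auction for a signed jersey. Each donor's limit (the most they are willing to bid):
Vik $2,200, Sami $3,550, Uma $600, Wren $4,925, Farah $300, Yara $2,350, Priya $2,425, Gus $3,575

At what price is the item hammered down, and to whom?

Limits in order: 4,925 (Wren) > 3,575 (Gus) > 3,550 (Sami) > 2,425 (Priya) > 2,350 (Yara) > 2,200 (Vik) > …
Gus is the last rival to drop out, at $3,575; Wren remains and wins at that price.

Wren wins at $3,575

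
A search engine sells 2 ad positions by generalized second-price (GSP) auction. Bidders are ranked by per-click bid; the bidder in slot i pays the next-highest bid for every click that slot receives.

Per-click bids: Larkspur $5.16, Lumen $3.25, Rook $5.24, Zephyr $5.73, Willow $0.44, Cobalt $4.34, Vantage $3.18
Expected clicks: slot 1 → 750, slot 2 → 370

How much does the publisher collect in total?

Total revenue: $5839.20

Sorting advertisers: $5.73 (Zephyr) > $5.24 (Rook) > $5.16 (Larkspur) > …
Slot 1: Zephyr pays $5.24 × 750 = $3930.00
Slot 2: Rook pays $5.16 × 370 = $1909.20
Total = $5839.20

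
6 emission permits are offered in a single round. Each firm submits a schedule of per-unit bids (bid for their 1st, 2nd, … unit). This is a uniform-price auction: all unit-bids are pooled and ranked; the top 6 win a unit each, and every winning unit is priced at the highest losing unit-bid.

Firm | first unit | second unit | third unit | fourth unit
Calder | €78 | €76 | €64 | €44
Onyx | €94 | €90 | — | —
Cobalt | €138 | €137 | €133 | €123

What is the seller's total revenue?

Total revenue: €468

All unit-bids, highest first — top 6: 138 (Cobalt-1), 137 (Cobalt-2), 133 (Cobalt-3), 123 (Cobalt-4), 94 (Onyx-1), 90 (Onyx-2)
Highest rejected unit-bid = €78.
Allocation: Cobalt 4, Onyx 2. Every unit priced at €78.
Revenue = 6 × 78 = €468.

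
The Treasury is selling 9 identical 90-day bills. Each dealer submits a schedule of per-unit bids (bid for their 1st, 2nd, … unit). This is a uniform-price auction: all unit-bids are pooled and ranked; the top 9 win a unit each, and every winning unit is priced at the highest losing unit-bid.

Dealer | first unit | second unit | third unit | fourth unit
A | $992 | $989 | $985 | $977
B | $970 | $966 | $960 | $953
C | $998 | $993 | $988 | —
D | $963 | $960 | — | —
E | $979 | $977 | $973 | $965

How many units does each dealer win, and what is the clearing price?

A 4, C 3, E 2; clearing price $973

Merging the schedules and taking the best 9: 998 (C-1), 993 (C-2), 992 (A-1), 989 (A-2), 988 (C-3), 985 (A-3), 979 (E-1), 977 (A-4), 977 (E-2)
First bid not allocated: $973.
Allocation: A 4, C 3, E 2.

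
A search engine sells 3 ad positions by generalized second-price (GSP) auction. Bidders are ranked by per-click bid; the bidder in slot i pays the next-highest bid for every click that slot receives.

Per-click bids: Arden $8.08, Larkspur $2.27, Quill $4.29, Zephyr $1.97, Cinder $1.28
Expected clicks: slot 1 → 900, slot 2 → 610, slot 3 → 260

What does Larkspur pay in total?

Larkspur pays $512.20

Ranked by bid: $8.08 (Arden) > $4.29 (Quill) > $2.27 (Larkspur) > $1.97 (Zephyr) > …
Larkspur holds slot 3 → pays next bid $1.97 × 260 clicks = $512.20.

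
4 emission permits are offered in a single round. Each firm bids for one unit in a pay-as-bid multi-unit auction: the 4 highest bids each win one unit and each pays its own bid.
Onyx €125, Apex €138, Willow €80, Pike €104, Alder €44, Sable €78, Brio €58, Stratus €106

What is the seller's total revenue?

Total revenue: €473

Sorting: 138 (Apex), 125 (Onyx), 106 (Stratus), 104 (Pike), 80 (Willow), 78 (Sable), …
The 4 highest are Apex, Onyx, Stratus, Pike.
Total revenue = 138 + 125 + 106 + 104 = €473.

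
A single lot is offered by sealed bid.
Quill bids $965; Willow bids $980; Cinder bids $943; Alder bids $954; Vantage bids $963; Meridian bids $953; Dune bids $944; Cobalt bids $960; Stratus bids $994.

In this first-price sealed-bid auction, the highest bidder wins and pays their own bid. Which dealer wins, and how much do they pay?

Stratus pays $994

Bids in order: 994 (Stratus) > 980 (Willow) > 965 (Quill) > 963 (Vantage) > 960 (Cobalt) > 954 (Alder) > …
Stratus has the highest bid and pays exactly that: $994.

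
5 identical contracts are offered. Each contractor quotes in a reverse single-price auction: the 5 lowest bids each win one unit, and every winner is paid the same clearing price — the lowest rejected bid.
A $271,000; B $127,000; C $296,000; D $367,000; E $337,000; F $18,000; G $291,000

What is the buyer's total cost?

Total cost: $1,685,000

Sorting: 18,000 (F), 127,000 (B), 271,000 (A), 291,000 (G), 296,000 (C), 337,000 (E), 367,000 (D)
The 5 lowest are F, B, A, G, C.
Lowest unsuccessful bid: $337,000 → clearing price.
Total cost = 5 × $337,000 = $1,685,000.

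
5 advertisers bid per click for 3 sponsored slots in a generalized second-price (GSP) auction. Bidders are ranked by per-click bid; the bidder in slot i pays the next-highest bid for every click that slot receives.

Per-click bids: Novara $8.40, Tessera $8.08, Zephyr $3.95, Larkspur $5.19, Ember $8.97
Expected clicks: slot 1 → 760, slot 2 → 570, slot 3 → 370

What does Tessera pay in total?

Per-click bids in order: $8.97 (Ember) > $8.40 (Novara) > $8.08 (Tessera) > $5.19 (Larkspur) > …
Tessera holds slot 3 → pays next bid $5.19 × 370 clicks = $1920.30.

Tessera pays $1920.30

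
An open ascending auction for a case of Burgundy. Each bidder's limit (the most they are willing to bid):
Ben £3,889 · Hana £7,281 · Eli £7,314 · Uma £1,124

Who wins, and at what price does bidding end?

Rule: the price rises until one bidder remains; the winner pays the price at which the last rival dropped out.
Sorting limits: 7,314 (Eli) > 7,281 (Hana) > 3,889 (Ben) > 1,124 (Uma)
Hana is the last rival to drop out, at £7,281; Eli remains and wins at that price.

Eli wins at £7,281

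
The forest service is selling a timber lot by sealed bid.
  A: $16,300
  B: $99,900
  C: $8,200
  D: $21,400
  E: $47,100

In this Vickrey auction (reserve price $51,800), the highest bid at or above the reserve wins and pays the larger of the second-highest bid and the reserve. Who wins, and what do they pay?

B pays $51,800

Bids in order: 99,900 (B) > 47,100 (E) > 21,400 (D) > 16,300 (A) > 8,200 (C)
Highest eligible bid: B at $99,900.
Second-highest bid $47,100 is below the reserve $51,800, so the reserve binds → payment $51,800.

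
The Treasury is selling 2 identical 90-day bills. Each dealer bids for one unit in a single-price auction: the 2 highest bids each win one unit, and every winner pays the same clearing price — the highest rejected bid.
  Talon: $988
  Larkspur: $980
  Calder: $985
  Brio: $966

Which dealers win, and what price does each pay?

Talon, Calder; each pays $980

Ordering the bids: 988 (Talon), 985 (Calder), 980 (Larkspur), 966 (Brio)
Winners (2 units): Talon, Calder.
First losing bid is Larkspur's $980, which sets the uniform price.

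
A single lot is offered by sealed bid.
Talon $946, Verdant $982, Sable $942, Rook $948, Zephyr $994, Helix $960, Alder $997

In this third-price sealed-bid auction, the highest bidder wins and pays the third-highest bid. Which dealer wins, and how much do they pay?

Third-price sealed-bid auction: the highest bidder wins and pays the third-highest bid.
Bids ranked: 997 (Alder) > 994 (Zephyr) > 982 (Verdant) > 960 (Helix) > 948 (Rook) > 946 (Talon) > …
Alder wins; payment is bid #3 in the ranking = $982.

Alder pays $982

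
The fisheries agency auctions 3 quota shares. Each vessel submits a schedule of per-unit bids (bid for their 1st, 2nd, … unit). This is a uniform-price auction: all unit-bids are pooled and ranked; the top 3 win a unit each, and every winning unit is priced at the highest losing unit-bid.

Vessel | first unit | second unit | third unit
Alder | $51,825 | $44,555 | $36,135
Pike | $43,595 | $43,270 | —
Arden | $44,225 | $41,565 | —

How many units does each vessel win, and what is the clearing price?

Alder 2, Arden 1; clearing price $43,595

Pooled unit-bids ranked (top 3): 51,825 (Alder-1), 44,555 (Alder-2), 44,225 (Arden-1)
The (k+1)-th unit-bid is $43,595.
Allocation: Alder 2, Arden 1.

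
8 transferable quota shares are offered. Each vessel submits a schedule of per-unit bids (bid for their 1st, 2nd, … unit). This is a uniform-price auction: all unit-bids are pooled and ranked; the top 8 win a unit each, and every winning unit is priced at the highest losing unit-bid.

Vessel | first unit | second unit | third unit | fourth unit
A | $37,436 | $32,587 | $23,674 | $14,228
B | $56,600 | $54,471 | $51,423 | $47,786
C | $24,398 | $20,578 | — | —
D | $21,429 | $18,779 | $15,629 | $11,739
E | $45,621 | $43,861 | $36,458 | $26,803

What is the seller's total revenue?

Total revenue: $260,696

Pooled unit-bids ranked (top 8): 56,600 (B-1), 54,471 (B-2), 51,423 (B-3), 47,786 (B-4), 45,621 (E-1), 43,861 (E-2), 37,436 (A-1), 36,458 (E-3)
First bid not allocated: $32,587.
Allocation: A 1, B 4, E 3. Every unit priced at $32,587.
Revenue = 8 × 32,587 = $260,696.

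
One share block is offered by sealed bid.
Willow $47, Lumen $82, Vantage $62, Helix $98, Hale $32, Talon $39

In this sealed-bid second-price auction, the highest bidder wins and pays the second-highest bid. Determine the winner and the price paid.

Helix pays $82

Sorting bids: 98 (Helix) > 82 (Lumen) > 62 (Vantage) > 47 (Willow) > 39 (Talon) > 32 (Hale)
Second-price: Helix pays Lumen's bid of $82.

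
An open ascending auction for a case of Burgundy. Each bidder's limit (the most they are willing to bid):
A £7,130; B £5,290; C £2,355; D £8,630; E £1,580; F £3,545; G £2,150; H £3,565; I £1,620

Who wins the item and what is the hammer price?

Rule: the price rises until one bidder remains; the winner pays the price at which the last rival dropped out.
Limits ranked: 8,630 (D) > 7,130 (A) > 5,290 (B) > 3,565 (H) > 3,545 (F) > 2,355 (C) > …
Bidding ends when A exits at £7,130; D takes it.

D wins at £7,130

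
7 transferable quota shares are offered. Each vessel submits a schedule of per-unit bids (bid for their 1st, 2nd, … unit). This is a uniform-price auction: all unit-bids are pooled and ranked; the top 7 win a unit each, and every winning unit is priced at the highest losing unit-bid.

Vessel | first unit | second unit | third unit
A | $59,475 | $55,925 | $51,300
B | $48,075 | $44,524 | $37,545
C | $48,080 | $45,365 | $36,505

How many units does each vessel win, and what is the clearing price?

Merging the schedules and taking the best 7: 59,475 (A-1), 55,925 (A-2), 51,300 (A-3), 48,080 (C-1), 48,075 (B-1), 45,365 (C-2), 44,524 (B-2)
First bid not allocated: $37,545.
Allocation: A 3, B 2, C 2.

A 3, B 2, C 2; clearing price $37,545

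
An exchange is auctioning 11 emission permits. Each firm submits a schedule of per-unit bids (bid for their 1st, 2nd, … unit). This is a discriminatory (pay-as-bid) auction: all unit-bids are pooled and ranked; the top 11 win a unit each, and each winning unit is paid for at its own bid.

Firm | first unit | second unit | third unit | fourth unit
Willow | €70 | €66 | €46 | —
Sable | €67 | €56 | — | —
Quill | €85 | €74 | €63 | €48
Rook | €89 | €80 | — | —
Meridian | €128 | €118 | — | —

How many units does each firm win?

Meridian 2, Quill 3, Rook 2, Sable 2, Willow 2

All unit-bids, highest first — top 11: 128 (Meridian-1), 118 (Meridian-2), 89 (Rook-1), 85 (Quill-1), 80 (Rook-2), 74 (Quill-2), 70 (Willow-1), 67 (Sable-1), 66 (Willow-2), 63 (Quill-3), 56 (Sable-2)
Next rejected bid: €48 (not a price — pay-as-bid).
Allocation: Meridian 2, Quill 3, Rook 2, Sable 2, Willow 2.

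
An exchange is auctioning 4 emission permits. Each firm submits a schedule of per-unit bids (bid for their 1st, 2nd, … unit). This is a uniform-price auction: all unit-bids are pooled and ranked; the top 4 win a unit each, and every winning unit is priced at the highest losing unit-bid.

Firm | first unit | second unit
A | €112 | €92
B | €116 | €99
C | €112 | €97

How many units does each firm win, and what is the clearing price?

A 1, B 2, C 1; clearing price €97

All unit-bids, highest first — top 4: 116 (B-1), 112 (A-1), 112 (C-1), 99 (B-2)
Highest rejected unit-bid = €97.
Allocation: A 1, B 2, C 1.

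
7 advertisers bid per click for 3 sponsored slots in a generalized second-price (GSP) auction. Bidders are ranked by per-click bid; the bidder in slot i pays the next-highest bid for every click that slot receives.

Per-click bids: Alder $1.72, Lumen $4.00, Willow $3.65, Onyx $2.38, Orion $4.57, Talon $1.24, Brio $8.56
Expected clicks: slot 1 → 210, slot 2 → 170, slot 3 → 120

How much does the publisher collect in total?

Ranked by bid: $8.56 (Brio) > $4.57 (Orion) > $4.00 (Lumen) > $3.65 (Willow) > …
Slot 1: Brio pays $4.57 × 210 = $959.70
Slot 2: Orion pays $4.00 × 170 = $680.00
Slot 3: Lumen pays $3.65 × 120 = $438.00
Total = $2077.70

Total revenue: $2077.70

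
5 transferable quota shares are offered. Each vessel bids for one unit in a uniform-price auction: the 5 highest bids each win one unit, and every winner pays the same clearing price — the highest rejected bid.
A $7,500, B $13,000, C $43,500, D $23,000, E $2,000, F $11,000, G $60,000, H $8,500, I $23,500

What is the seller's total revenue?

Bids ranked high→low: 60,000 (G), 43,500 (C), 23,500 (I), 23,000 (D), 13,000 (B), 11,000 (F), 8,500 (H), …
The 5 highest are G, C, I, D, B.
First losing bid is F's $11,000, which sets the uniform price.
Total revenue = 5 × $11,000 = $55,000.

Total revenue: $55,000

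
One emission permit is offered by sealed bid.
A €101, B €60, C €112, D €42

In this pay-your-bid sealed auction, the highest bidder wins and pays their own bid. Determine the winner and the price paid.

Sorting bids: 112 (C) > 101 (A) > 60 (B) > 42 (D)
C has the highest bid and pays exactly that: €112.

C pays €112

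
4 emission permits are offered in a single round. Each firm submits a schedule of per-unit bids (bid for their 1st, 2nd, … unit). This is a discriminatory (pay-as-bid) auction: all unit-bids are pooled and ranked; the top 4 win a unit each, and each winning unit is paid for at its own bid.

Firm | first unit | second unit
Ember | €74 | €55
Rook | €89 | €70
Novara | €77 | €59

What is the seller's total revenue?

All unit-bids, highest first — top 4: 89 (Rook-1), 77 (Novara-1), 74 (Ember-1), 70 (Rook-2)
Next rejected bid: €59 (not a price — pay-as-bid).
Each winning unit pays its own bid.
Revenue = 89 + 77 + 74 + 70 = €310.

Total revenue: €310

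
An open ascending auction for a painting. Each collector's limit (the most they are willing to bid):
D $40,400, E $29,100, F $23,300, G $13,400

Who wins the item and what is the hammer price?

D wins at $29,100

Sorting limits: 40,400 (D) > 29,100 (E) > 23,300 (F) > 13,400 (G)
Bidding ends when E exits at $29,100; D takes it.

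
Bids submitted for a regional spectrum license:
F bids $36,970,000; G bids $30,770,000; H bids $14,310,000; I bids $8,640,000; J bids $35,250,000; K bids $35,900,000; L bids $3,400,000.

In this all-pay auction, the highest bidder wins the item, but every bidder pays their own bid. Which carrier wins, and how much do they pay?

All-pay auction: the highest bidder wins the item, but every bidder pays their own bid.
Bids in order: 36,970,000 (F) > 35,900,000 (K) > 35,250,000 (J) > 30,770,000 (G) > 14,310,000 (H) > 8,640,000 (I) > …
F wins with the top bid; all bids are sunk regardless.

F pays $36,970,000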